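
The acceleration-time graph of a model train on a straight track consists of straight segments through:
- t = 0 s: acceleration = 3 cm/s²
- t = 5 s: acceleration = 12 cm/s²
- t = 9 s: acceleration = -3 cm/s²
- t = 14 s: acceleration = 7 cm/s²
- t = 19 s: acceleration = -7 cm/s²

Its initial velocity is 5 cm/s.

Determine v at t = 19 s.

70.5 cm/s

Δv equals the area under the a-t graph; then v = v₀ + Δv.
0–5 s: ½(3 + 12)(5) = 37.5 cm/s
5–9 s: ½(12 + -3)(4) = 18 cm/s
9–14 s: ½(-3 + 7)(5) = 10 cm/s
14–19 s: ½(7 + -7)(5) = 0 cm/s
Δv = 65.5 cm/s, so v(19) = 5 + (65.5) = 70.5 cm/s.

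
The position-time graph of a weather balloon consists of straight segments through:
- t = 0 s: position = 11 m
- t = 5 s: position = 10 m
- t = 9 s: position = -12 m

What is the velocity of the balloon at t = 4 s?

Velocity is the slope of the x-t graph on 0–5 s: (10 − 11)/(5 − 0) = -0.2 m/s.

-0.2 m/s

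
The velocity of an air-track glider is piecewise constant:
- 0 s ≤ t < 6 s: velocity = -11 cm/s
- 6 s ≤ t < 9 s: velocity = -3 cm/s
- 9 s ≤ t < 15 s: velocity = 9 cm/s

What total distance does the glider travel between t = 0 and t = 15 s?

Distance (not displacement) is the total path length: add the absolute areas under v-t.
0–6 s: |-11| × 6 = 66 cm
6–9 s: |-3| × 3 = 9 cm
9–15 s: |9| × 6 = 54 cm
Total distance = 129 cm

129 cm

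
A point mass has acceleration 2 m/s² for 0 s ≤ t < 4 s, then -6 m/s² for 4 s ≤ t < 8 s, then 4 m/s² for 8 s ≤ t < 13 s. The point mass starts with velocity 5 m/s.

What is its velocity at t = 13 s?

Δv equals the area under the a-t graph; then v = v₀ + Δv.
0–4 s: 2 × 4 = 8 m/s
4–8 s: -6 × 4 = -24 m/s
8–13 s: 4 × 5 = 20 m/s
Δv = 4 m/s, so v(13) = 5 + (4) = 9 m/s.

9 m/s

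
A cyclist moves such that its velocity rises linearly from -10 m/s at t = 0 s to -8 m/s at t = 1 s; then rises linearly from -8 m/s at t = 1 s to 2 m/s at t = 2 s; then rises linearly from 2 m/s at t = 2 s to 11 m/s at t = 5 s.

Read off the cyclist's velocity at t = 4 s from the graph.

On 2–5 s the graph is linear from 2 to 11 m/s: v(4) = 2 + (11 − 2)·(4 − 2)/(5 − 2) = 8 m/s.

8 m/s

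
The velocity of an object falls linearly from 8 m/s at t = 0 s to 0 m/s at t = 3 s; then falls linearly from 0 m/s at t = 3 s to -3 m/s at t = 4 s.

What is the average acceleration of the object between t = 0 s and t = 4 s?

Average acceleration = Δv/Δt = (-3 − 8)/(4 − 0) = -2.75 m/s².

-2.75 m/s²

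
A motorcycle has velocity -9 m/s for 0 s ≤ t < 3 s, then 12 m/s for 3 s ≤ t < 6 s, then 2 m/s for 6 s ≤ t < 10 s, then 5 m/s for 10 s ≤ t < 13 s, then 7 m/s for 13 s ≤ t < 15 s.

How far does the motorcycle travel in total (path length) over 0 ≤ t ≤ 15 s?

Total distance travelled is ∫|v| dt — sum the magnitudes of each area piece.
0–3 s: |-9| × 3 = 27 m
3–6 s: |12| × 3 = 36 m
6–10 s: |2| × 4 = 8 m
10–13 s: |5| × 3 = 15 m
13–15 s: |7| × 2 = 14 m
Total distance = 100 m

100 m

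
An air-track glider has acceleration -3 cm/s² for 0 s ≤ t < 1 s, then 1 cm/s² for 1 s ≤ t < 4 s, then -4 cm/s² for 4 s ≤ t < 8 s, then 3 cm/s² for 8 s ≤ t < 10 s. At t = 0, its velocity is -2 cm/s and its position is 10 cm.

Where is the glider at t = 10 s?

-74 cm

On each constant-a segment, Δv = aΔt and Δx = v₀Δt + ½aΔt²; chain segment to segment.
0–1 s: v starts -2 cm/s; Δx = -2·1 + ½·-3·1² = -3.5 cm; v ends -5 cm/s.
1–4 s: v starts -5 cm/s; Δx = -5·3 + ½·1·3² = -10.5 cm; v ends -2 cm/s.
4–8 s: v starts -2 cm/s; Δx = -2·4 + ½·-4·4² = -40 cm; v ends -18 cm/s.
8–10 s: v starts -18 cm/s; Δx = -18·2 + ½·3·2² = -30 cm; v ends -12 cm/s.
x(10) = 10 + Σ Δx = -74 cm.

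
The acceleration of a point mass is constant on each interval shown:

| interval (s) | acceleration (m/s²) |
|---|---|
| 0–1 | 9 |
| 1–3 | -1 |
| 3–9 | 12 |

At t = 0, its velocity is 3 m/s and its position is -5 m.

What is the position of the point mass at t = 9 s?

300.5 m

On each constant-a segment, Δv = aΔt and Δx = v₀Δt + ½aΔt²; chain segment to segment.
0–1 s: v starts 3 m/s; Δx = 3·1 + ½·9·1² = 7.5 m; v ends 12 m/s.
1–3 s: v starts 12 m/s; Δx = 12·2 + ½·-1·2² = 22 m; v ends 10 m/s.
3–9 s: v starts 10 m/s; Δx = 10·6 + ½·12·6² = 276 m; v ends 82 m/s.
x(9) = -5 + Σ Δx = 300.5 m.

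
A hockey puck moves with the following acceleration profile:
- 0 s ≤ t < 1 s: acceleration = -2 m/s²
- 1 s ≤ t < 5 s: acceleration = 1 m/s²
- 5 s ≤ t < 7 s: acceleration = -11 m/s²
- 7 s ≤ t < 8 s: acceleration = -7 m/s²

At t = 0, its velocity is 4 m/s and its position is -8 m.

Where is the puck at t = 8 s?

On each constant-a segment, Δv = aΔt and Δx = v₀Δt + ½aΔt²; chain segment to segment.
0–1 s: v starts 4 m/s; Δx = 4·1 + ½·-2·1² = 3 m; v ends 2 m/s.
1–5 s: v starts 2 m/s; Δx = 2·4 + ½·1·4² = 16 m; v ends 6 m/s.
5–7 s: v starts 6 m/s; Δx = 6·2 + ½·-11·2² = -10 m; v ends -16 m/s.
7–8 s: v starts -16 m/s; Δx = -16·1 + ½·-7·1² = -19.5 m; v ends -23 m/s.
x(8) = -8 + Σ Δx = -18.5 m.

-18.5 m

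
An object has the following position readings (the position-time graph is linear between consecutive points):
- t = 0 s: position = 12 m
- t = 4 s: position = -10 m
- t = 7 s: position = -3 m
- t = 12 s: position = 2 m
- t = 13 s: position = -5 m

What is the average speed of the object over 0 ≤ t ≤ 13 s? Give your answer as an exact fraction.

Average speed = (total path length)/(elapsed time); on a piecewise-linear x-t graph the path length is Σ|Δx|.
0–4 s: |Δx| = |-10 − 12| = 22 m
4–7 s: |Δx| = |-3 − -10| = 7 m
7–12 s: |Δx| = |2 − -3| = 5 m
12–13 s: |Δx| = |-5 − 2| = 7 m
Total path = 41 m; average speed = 41/13 = 41/13 m/s.

41/13 m/s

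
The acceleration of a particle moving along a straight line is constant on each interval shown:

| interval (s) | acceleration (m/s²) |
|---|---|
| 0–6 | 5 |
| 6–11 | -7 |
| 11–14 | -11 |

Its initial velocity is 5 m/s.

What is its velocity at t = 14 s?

Δv equals the area under the a-t graph; then v = v₀ + Δv.
0–6 s: 5 × 6 = 30 m/s
6–11 s: -7 × 5 = -35 m/s
11–14 s: -11 × 3 = -33 m/s
Δv = -38 m/s, so v(14) = 5 + (-38) = -33 m/s.

-33 m/s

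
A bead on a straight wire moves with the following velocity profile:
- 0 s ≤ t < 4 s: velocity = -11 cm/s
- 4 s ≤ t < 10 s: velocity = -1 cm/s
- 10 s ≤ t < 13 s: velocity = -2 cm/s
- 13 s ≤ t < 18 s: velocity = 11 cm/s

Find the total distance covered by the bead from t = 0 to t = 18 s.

111 cm

Total distance travelled is ∫|v| dt — sum the magnitudes of each area piece.
0–4 s: |-11| × 4 = 44 cm
4–10 s: |-1| × 6 = 6 cm
10–13 s: |-2| × 3 = 6 cm
13–18 s: |11| × 5 = 55 cm
Total distance = 111 cm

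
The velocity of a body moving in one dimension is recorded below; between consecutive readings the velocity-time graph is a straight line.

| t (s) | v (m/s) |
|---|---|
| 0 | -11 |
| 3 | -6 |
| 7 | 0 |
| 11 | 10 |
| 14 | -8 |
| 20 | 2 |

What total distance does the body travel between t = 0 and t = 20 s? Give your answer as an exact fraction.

2747/30 m

Distance (not displacement) is the total path length: add the absolute areas under v-t.
0–3 s: |½(-11 + -6)(3)| = 25.5 m
3–7 s: |½(-6 + 0)(4)| = 12 m
7–11 s: |½(0 + 10)(4)| = 20 m
11–14 s: v = 0 at t = 38/3 s; triangle areas 25/3 + 16/3 = 41/3 m
14–20 s: v = 0 at t = 18.8 s; triangle areas 19.2 + 1.2 = 20.4 m
Total distance = 2747/30 m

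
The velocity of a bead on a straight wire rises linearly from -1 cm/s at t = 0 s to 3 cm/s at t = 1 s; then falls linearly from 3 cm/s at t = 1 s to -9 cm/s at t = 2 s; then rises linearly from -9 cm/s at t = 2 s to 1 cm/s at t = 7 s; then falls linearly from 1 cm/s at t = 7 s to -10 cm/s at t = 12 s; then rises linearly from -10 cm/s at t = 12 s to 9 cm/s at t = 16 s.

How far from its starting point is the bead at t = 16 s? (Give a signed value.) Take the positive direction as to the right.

-46.5 cm

Net displacement equals the area under the velocity-time graph (areas below the axis count negative).
0–1 s: ½(-1 + 3)(1) = 1 cm
1–2 s: ½(3 + -9)(1) = -3 cm
2–7 s: ½(-9 + 1)(5) = -20 cm
7–12 s: ½(1 + -10)(5) = -22.5 cm
12–16 s: ½(-10 + 9)(4) = -2 cm
Net displacement = -46.5 cm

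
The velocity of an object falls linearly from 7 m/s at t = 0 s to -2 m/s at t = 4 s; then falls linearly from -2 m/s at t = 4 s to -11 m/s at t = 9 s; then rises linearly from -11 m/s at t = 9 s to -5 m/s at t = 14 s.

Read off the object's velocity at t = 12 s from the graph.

-7.4 m/s

On 9–14 s the graph is linear from -11 to -5 m/s: v(12) = -11 + (-5 − -11)·(12 − 9)/(14 − 9) = -7.4 m/s.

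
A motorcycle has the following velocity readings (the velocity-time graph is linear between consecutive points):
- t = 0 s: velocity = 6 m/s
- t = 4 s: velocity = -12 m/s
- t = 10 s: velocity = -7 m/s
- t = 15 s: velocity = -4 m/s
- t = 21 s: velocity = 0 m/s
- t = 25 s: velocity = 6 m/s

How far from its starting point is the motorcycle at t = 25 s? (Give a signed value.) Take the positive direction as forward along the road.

Net displacement equals the area under the velocity-time graph (areas below the axis count negative).
0–4 s: ½(6 + -12)(4) = -12 m
4–10 s: ½(-12 + -7)(6) = -57 m
10–15 s: ½(-7 + -4)(5) = -27.5 m
15–21 s: ½(-4 + 0)(6) = -12 m
21–25 s: ½(0 + 6)(4) = 12 m
Net displacement = -96.5 m

-96.5 m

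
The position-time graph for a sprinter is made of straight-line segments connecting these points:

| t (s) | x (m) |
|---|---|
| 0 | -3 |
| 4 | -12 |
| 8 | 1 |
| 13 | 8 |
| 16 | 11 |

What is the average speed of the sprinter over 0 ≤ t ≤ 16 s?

2 m/s

Average speed = (total path length)/(elapsed time); on a piecewise-linear x-t graph the path length is Σ|Δx|.
0–4 s: |Δx| = |-12 − -3| = 9 m
4–8 s: |Δx| = |1 − -12| = 13 m
8–13 s: |Δx| = |8 − 1| = 7 m
13–16 s: |Δx| = |11 − 8| = 3 m
Total path = 32 m; average speed = 32/16 = 2 m/s.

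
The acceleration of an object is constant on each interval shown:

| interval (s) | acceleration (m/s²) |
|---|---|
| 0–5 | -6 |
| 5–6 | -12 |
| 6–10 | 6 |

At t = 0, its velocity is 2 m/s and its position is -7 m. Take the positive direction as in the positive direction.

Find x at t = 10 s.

-218 m

On each constant-a segment, Δv = aΔt and Δx = v₀Δt + ½aΔt²; chain segment to segment.
0–5 s: v starts 2 m/s; Δx = 2·5 + ½·-6·5² = -65 m; v ends -28 m/s.
5–6 s: v starts -28 m/s; Δx = -28·1 + ½·-12·1² = -34 m; v ends -40 m/s.
6–10 s: v starts -40 m/s; Δx = -40·4 + ½·6·4² = -112 m; v ends -16 m/s.
x(10) = -7 + Σ Δx = -218 m.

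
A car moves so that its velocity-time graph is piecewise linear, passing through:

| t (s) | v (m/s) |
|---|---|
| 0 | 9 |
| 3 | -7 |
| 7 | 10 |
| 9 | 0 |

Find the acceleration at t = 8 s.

Acceleration is the slope of the v-t graph on 7–9 s: (0 − 10)/(9 − 7) = -5 m/s².

-5 m/s²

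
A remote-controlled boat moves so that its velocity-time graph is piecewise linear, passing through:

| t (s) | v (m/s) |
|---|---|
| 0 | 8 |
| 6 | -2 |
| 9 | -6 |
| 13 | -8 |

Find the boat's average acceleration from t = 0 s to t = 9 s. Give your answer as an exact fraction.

-14/9 m/s²

Average acceleration = Δv/Δt = (-6 − 8)/(9 − 0) = -14/9 m/s².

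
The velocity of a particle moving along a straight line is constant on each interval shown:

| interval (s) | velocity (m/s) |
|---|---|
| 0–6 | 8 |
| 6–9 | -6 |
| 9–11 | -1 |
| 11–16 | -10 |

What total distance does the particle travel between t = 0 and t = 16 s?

118 m

Distance (not displacement) is the total path length: add the absolute areas under v-t.
0–6 s: |8| × 6 = 48 m
6–9 s: |-6| × 3 = 18 m
9–11 s: |-1| × 2 = 2 m
11–16 s: |-10| × 5 = 50 m
Total distance = 118 m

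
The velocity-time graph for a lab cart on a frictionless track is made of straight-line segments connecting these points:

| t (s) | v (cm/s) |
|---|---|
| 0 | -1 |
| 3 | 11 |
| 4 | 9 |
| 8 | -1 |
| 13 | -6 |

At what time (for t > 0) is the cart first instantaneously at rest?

t = 0.25 s

v changes sign on 0–3 s (from -1 to 11); the graph is linear there, so v = 0 at t = 0 + (1)·(3 − 0)/(11 − -1) = 0.25 s.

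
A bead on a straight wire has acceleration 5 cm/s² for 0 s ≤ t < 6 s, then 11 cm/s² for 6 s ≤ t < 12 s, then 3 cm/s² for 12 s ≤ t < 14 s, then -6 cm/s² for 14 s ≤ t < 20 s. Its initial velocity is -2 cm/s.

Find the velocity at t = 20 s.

Δv equals the area under the a-t graph; then v = v₀ + Δv.
0–6 s: 5 × 6 = 30 cm/s
6–12 s: 11 × 6 = 66 cm/s
12–14 s: 3 × 2 = 6 cm/s
14–20 s: -6 × 6 = -36 cm/s
Δv = 66 cm/s, so v(20) = -2 + (66) = 64 cm/s.

64 cm/s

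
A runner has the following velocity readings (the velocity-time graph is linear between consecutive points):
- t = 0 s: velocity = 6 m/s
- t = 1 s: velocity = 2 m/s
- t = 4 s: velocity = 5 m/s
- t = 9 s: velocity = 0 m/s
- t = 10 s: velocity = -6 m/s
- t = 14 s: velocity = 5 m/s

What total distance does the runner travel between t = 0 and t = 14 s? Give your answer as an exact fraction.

452/11 m

Total distance travelled is ∫|v| dt — sum the magnitudes of each area piece.
0–1 s: |½(6 + 2)(1)| = 4 m
1–4 s: |½(2 + 5)(3)| = 10.5 m
4–9 s: |½(5 + 0)(5)| = 12.5 m
9–10 s: |½(0 + -6)(1)| = 3 m
10–14 s: v = 0 at t = 134/11 s; triangle areas 72/11 + 50/11 = 122/11 m
Total distance = 452/11 m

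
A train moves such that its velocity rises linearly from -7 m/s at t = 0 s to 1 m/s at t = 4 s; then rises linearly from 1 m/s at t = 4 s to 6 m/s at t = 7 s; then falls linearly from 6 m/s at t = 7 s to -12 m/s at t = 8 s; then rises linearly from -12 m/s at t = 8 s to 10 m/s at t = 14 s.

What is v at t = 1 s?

-5 m/s

On 0–4 s the graph is linear from -7 to 1 m/s: v(1) = -7 + (1 − -7)·(1 − 0)/(4 − 0) = -5 m/s.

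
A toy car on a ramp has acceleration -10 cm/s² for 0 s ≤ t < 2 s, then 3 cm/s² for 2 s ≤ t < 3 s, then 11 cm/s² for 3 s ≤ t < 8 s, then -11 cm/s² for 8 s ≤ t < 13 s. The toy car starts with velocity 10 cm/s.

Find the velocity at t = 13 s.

-7 cm/s

Δv equals the area under the a-t graph; then v = v₀ + Δv.
0–2 s: -10 × 2 = -20 cm/s
2–3 s: 3 × 1 = 3 cm/s
3–8 s: 11 × 5 = 55 cm/s
8–13 s: -11 × 5 = -55 cm/s
Δv = -17 cm/s, so v(13) = 10 + (-17) = -7 cm/s.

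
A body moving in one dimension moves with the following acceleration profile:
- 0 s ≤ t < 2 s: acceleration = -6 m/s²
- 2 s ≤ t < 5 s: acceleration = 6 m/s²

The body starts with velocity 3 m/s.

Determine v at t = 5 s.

9 m/s

Δv equals the area under the a-t graph; then v = v₀ + Δv.
0–2 s: -6 × 2 = -12 m/s
2–5 s: 6 × 3 = 18 m/s
Δv = 6 m/s, so v(5) = 3 + (6) = 9 m/s.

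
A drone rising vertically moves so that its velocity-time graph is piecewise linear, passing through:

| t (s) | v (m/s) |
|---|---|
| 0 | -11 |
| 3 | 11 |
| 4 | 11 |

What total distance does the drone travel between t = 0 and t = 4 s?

Distance (not displacement) is the total path length: add the absolute areas under v-t.
0–3 s: v = 0 at t = 1.5 s; triangle areas 8.25 + 8.25 = 16.5 m
3–4 s: |11| × 1 = 11 m
Total distance = 27.5 m

27.5 m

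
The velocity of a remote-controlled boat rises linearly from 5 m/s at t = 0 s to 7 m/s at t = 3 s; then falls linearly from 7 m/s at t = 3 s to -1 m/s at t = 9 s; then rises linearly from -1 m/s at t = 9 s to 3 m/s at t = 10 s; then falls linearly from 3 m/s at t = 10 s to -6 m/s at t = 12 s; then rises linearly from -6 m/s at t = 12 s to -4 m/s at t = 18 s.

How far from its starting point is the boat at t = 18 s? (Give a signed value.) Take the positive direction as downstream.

4 m

Net displacement equals the area under the velocity-time graph (areas below the axis count negative).
0–3 s: ½(5 + 7)(3) = 18 m
3–9 s: ½(7 + -1)(6) = 18 m
9–10 s: ½(-1 + 3)(1) = 1 m
10–12 s: ½(3 + -6)(2) = -3 m
12–18 s: ½(-6 + -4)(6) = -30 m
Net displacement = 4 m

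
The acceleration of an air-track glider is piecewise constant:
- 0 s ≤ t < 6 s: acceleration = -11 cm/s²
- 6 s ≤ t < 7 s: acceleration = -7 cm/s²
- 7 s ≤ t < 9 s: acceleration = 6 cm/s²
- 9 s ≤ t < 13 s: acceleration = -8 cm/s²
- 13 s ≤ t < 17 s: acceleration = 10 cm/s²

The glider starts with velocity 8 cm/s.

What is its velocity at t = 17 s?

Δv equals the area under the a-t graph; then v = v₀ + Δv.
0–6 s: -11 × 6 = -66 cm/s
6–7 s: -7 × 1 = -7 cm/s
7–9 s: 6 × 2 = 12 cm/s
9–13 s: -8 × 4 = -32 cm/s
13–17 s: 10 × 4 = 40 cm/s
Δv = -53 cm/s, so v(17) = 8 + (-53) = -45 cm/s.

-45 cm/s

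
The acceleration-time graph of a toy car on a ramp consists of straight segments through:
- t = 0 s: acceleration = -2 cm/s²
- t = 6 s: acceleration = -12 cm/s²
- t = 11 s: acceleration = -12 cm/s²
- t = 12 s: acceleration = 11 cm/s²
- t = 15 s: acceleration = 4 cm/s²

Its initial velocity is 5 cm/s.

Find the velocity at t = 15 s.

Δv equals the area under the a-t graph; then v = v₀ + Δv.
0–6 s: ½(-2 + -12)(6) = -42 cm/s
6–11 s: -12 × 5 = -60 cm/s
11–12 s: ½(-12 + 11)(1) = -0.5 cm/s
12–15 s: ½(11 + 4)(3) = 22.5 cm/s
Δv = -80 cm/s, so v(15) = 5 + (-80) = -75 cm/s.

-75 cm/s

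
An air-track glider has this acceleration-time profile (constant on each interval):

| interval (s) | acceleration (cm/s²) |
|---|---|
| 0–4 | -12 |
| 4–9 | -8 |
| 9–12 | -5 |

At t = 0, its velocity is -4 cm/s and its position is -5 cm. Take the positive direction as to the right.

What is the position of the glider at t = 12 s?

-775.5 cm

On each constant-a segment, Δv = aΔt and Δx = v₀Δt + ½aΔt²; chain segment to segment.
0–4 s: v starts -4 cm/s; Δx = -4·4 + ½·-12·4² = -112 cm; v ends -52 cm/s.
4–9 s: v starts -52 cm/s; Δx = -52·5 + ½·-8·5² = -360 cm; v ends -92 cm/s.
9–12 s: v starts -92 cm/s; Δx = -92·3 + ½·-5·3² = -298.5 cm; v ends -107 cm/s.
x(12) = -5 + Σ Δx = -775.5 cm.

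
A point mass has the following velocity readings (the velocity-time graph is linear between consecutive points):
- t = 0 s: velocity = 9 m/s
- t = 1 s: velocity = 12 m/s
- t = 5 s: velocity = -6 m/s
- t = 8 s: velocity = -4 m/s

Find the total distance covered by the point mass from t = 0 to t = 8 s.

45.5 m

Distance (not displacement) is the total path length: add the absolute areas under v-t.
0–1 s: |½(9 + 12)(1)| = 10.5 m
1–5 s: v = 0 at t = 11/3 s; triangle areas 16 + 4 = 20 m
5–8 s: |½(-6 + -4)(3)| = 15 m
Total distance = 45.5 m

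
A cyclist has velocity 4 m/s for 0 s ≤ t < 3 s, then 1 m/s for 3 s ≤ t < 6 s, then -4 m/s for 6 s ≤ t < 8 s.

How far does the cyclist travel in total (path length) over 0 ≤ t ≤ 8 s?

23 m

Total distance travelled is ∫|v| dt — sum the magnitudes of each area piece.
0–3 s: |4| × 3 = 12 m
3–6 s: |1| × 3 = 3 m
6–8 s: |-4| × 2 = 8 m
Total distance = 23 m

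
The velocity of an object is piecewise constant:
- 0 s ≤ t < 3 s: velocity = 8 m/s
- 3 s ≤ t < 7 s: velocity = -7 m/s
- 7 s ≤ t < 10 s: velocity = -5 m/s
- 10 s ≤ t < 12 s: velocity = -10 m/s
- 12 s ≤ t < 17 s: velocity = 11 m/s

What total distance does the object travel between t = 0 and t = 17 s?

142 m

Total distance travelled is ∫|v| dt — sum the magnitudes of each area piece.
0–3 s: |8| × 3 = 24 m
3–7 s: |-7| × 4 = 28 m
7–10 s: |-5| × 3 = 15 m
10–12 s: |-10| × 2 = 20 m
12–17 s: |11| × 5 = 55 m
Total distance = 142 m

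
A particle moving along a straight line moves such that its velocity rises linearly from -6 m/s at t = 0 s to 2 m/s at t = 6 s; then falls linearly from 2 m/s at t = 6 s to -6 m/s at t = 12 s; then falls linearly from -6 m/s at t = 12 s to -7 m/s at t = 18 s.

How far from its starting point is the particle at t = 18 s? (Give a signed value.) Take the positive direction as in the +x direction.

-63 m

Net displacement equals the area under the velocity-time graph (areas below the axis count negative).
0–6 s: ½(-6 + 2)(6) = -12 m
6–12 s: ½(2 + -6)(6) = -12 m
12–18 s: ½(-6 + -7)(6) = -39 m
Net displacement = -63 m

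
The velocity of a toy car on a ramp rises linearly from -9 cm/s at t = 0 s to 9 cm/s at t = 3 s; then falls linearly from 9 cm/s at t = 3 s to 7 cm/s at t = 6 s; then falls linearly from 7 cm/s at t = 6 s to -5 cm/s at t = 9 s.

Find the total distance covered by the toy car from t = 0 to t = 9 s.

Total distance travelled is ∫|v| dt — sum the magnitudes of each area piece.
0–3 s: v = 0 at t = 1.5 s; triangle areas 6.75 + 6.75 = 13.5 cm
3–6 s: |½(9 + 7)(3)| = 24 cm
6–9 s: v = 0 at t = 7.75 s; triangle areas 6.125 + 3.125 = 9.25 cm
Total distance = 46.75 cm

46.75 cm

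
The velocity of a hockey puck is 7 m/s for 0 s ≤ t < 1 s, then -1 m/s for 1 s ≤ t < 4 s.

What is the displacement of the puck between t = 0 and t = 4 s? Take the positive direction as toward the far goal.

Displacement is the signed area under the v-t curve.
0–1 s: 7 × 1 = 7 m
1–4 s: -1 × 3 = -3 m
Net displacement = 4 m

4 m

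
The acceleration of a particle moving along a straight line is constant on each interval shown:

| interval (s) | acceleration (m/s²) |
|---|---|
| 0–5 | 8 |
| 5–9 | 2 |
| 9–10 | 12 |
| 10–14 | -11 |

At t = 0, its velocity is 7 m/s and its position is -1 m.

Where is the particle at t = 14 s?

On each constant-a segment, Δv = aΔt and Δx = v₀Δt + ½aΔt²; chain segment to segment.
0–5 s: v starts 7 m/s; Δx = 7·5 + ½·8·5² = 135 m; v ends 47 m/s.
5–9 s: v starts 47 m/s; Δx = 47·4 + ½·2·4² = 204 m; v ends 55 m/s.
9–10 s: v starts 55 m/s; Δx = 55·1 + ½·12·1² = 61 m; v ends 67 m/s.
10–14 s: v starts 67 m/s; Δx = 67·4 + ½·-11·4² = 180 m; v ends 23 m/s.
x(14) = -1 + Σ Δx = 579 m.

579 m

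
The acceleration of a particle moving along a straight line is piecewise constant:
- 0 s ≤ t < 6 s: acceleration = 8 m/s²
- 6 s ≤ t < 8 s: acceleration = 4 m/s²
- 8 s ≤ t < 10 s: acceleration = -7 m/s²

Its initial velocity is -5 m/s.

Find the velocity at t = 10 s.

Δv equals the area under the a-t graph; then v = v₀ + Δv.
0–6 s: 8 × 6 = 48 m/s
6–8 s: 4 × 2 = 8 m/s
8–10 s: -7 × 2 = -14 m/s
Δv = 42 m/s, so v(10) = -5 + (42) = 37 m/s.

37 m/s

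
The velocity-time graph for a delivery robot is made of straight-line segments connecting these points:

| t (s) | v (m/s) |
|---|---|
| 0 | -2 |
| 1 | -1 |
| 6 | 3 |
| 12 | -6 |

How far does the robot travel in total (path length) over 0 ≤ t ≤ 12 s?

22.75 m

Total distance travelled is ∫|v| dt — sum the magnitudes of each area piece.
0–1 s: |½(-2 + -1)(1)| = 1.5 m
1–6 s: v = 0 at t = 2.25 s; triangle areas 0.625 + 5.625 = 6.25 m
6–12 s: v = 0 at t = 8 s; triangle areas 3 + 12 = 15 m
Total distance = 22.75 m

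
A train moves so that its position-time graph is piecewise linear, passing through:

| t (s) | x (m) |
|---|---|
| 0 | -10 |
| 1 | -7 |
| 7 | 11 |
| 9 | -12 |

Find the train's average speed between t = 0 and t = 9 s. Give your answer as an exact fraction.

44/9 m/s

Average speed = (total path length)/(elapsed time); on a piecewise-linear x-t graph the path length is Σ|Δx|.
0–1 s: |Δx| = |-7 − -10| = 3 m
1–7 s: |Δx| = |11 − -7| = 18 m
7–9 s: |Δx| = |-12 − 11| = 23 m
Total path = 44 m; average speed = 44/9 = 44/9 m/s.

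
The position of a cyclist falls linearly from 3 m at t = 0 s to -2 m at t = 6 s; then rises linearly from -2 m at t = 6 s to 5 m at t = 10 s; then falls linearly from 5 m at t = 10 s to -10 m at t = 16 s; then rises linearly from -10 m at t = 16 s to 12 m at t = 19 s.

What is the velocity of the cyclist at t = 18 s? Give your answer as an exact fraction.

Velocity is the slope of the x-t graph on 16–19 s: (12 − -10)/(19 − 16) = 22/3 m/s.

22/3 m/s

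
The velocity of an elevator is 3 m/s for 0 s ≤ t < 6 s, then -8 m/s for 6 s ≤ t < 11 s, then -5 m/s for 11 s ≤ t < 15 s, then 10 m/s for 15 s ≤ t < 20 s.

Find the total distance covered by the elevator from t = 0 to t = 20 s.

128 m

Distance (not displacement) is the total path length: add the absolute areas under v-t.
0–6 s: |3| × 6 = 18 m
6–11 s: |-8| × 5 = 40 m
11–15 s: |-5| × 4 = 20 m
15–20 s: |10| × 5 = 50 m
Total distance = 128 m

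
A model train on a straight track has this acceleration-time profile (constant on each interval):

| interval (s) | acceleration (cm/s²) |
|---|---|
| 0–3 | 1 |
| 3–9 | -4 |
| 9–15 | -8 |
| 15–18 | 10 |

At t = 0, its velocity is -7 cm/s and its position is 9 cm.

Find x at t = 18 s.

-598.5 cm

On each constant-a segment, Δv = aΔt and Δx = v₀Δt + ½aΔt²; chain segment to segment.
0–3 s: v starts -7 cm/s; Δx = -7·3 + ½·1·3² = -16.5 cm; v ends -4 cm/s.
3–9 s: v starts -4 cm/s; Δx = -4·6 + ½·-4·6² = -96 cm; v ends -28 cm/s.
9–15 s: v starts -28 cm/s; Δx = -28·6 + ½·-8·6² = -312 cm; v ends -76 cm/s.
15–18 s: v starts -76 cm/s; Δx = -76·3 + ½·10·3² = -183 cm; v ends -46 cm/s.
x(18) = 9 + Σ Δx = -598.5 cm.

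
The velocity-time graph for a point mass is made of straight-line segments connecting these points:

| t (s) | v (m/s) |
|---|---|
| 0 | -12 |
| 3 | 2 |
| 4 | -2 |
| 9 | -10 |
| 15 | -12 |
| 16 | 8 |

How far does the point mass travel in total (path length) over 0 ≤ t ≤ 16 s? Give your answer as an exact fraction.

4132/35 m

Distance (not displacement) is the total path length: add the absolute areas under v-t.
0–3 s: v = 0 at t = 18/7 s; triangle areas 108/7 + 3/7 = 111/7 m
3–4 s: v = 0 at t = 3.5 s; triangle areas 0.5 + 0.5 = 1 m
4–9 s: |½(-2 + -10)(5)| = 30 m
9–15 s: |½(-10 + -12)(6)| = 66 m
15–16 s: v = 0 at t = 15.6 s; triangle areas 3.6 + 1.6 = 5.2 m
Total distance = 4132/35 m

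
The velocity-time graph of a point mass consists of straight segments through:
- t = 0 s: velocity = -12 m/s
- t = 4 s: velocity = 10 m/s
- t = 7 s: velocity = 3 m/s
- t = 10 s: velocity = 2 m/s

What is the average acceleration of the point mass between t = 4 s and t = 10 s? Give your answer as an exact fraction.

-4/3 m/s²

Average acceleration = Δv/Δt = (2 − 10)/(10 − 4) = -4/3 m/s².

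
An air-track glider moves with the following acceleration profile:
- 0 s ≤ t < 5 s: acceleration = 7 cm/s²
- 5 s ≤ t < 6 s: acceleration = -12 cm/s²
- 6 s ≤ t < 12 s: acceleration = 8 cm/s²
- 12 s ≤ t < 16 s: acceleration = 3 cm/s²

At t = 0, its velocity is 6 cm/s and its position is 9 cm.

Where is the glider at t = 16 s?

On each constant-a segment, Δv = aΔt and Δx = v₀Δt + ½aΔt²; chain segment to segment.
0–5 s: v starts 6 cm/s; Δx = 6·5 + ½·7·5² = 117.5 cm; v ends 41 cm/s.
5–6 s: v starts 41 cm/s; Δx = 41·1 + ½·-12·1² = 35 cm; v ends 29 cm/s.
6–12 s: v starts 29 cm/s; Δx = 29·6 + ½·8·6² = 318 cm; v ends 77 cm/s.
12–16 s: v starts 77 cm/s; Δx = 77·4 + ½·3·4² = 332 cm; v ends 89 cm/s.
x(16) = 9 + Σ Δx = 811.5 cm.

811.5 cm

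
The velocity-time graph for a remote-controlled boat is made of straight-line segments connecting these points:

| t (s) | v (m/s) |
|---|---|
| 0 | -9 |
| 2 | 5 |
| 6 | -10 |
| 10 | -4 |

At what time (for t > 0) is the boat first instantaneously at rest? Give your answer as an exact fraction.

t = 9/7 s

v changes sign on 0–2 s (from -9 to 5); the graph is linear there, so v = 0 at t = 0 + (9)·(2 − 0)/(5 − -9) = 9/7 s.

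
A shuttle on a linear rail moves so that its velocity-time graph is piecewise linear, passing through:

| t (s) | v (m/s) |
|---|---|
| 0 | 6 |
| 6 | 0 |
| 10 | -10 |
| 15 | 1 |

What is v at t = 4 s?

On 0–6 s the graph is linear from 6 to 0 m/s: v(4) = 6 + (0 − 6)·(4 − 0)/(6 − 0) = 2 m/s.

2 m/s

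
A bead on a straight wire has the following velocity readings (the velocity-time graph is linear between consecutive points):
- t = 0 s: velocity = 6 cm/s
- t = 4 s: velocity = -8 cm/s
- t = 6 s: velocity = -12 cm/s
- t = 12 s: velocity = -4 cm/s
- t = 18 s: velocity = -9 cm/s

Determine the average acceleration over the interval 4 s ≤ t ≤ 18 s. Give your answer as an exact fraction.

-1/14 cm/s²

Average acceleration = Δv/Δt = (-9 − -8)/(18 − 4) = -1/14 cm/s².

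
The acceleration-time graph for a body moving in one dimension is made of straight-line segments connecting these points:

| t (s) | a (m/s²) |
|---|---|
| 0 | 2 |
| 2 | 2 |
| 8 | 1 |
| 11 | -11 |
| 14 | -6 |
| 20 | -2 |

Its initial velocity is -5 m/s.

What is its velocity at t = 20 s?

Δv equals the area under the a-t graph; then v = v₀ + Δv.
0–2 s: 2 × 2 = 4 m/s
2–8 s: ½(2 + 1)(6) = 9 m/s
8–11 s: ½(1 + -11)(3) = -15 m/s
11–14 s: ½(-11 + -6)(3) = -25.5 m/s
14–20 s: ½(-6 + -2)(6) = -24 m/s
Δv = -51.5 m/s, so v(20) = -5 + (-51.5) = -56.5 m/s.

-56.5 m/s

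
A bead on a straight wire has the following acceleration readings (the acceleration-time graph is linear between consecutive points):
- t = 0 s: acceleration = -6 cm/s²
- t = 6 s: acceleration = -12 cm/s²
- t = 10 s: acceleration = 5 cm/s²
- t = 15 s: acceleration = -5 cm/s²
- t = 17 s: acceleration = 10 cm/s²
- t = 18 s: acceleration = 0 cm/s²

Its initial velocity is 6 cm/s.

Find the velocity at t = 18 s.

Δv equals the area under the a-t graph; then v = v₀ + Δv.
0–6 s: ½(-6 + -12)(6) = -54 cm/s
6–10 s: ½(-12 + 5)(4) = -14 cm/s
10–15 s: ½(5 + -5)(5) = 0 cm/s
15–17 s: ½(-5 + 10)(2) = 5 cm/s
17–18 s: ½(10 + 0)(1) = 5 cm/s
Δv = -58 cm/s, so v(18) = 6 + (-58) = -52 cm/s.

-52 cm/s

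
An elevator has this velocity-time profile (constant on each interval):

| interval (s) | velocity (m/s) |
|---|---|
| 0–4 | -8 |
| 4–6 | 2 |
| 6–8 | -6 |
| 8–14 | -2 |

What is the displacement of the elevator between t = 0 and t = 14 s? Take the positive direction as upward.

Displacement is the signed area under the v-t curve.
0–4 s: -8 × 4 = -32 m
4–6 s: 2 × 2 = 4 m
6–8 s: -6 × 2 = -12 m
8–14 s: -2 × 6 = -12 m
Net displacement = -52 m

-52 m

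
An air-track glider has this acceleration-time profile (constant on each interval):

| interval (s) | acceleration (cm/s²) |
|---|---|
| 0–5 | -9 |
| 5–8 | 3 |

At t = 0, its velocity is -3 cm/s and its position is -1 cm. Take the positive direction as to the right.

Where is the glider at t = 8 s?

-259 cm

On each constant-a segment, Δv = aΔt and Δx = v₀Δt + ½aΔt²; chain segment to segment.
0–5 s: v starts -3 cm/s; Δx = -3·5 + ½·-9·5² = -127.5 cm; v ends -48 cm/s.
5–8 s: v starts -48 cm/s; Δx = -48·3 + ½·3·3² = -130.5 cm; v ends -39 cm/s.
x(8) = -1 + Σ Δx = -259 cm.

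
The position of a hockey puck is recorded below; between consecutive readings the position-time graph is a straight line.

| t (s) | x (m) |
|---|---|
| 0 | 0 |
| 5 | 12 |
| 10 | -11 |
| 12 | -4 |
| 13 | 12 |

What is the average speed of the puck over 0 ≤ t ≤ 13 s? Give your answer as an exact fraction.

Average speed = (total path length)/(elapsed time); on a piecewise-linear x-t graph the path length is Σ|Δx|.
0–5 s: |Δx| = |12 − 0| = 12 m
5–10 s: |Δx| = |-11 − 12| = 23 m
10–12 s: |Δx| = |-4 − -11| = 7 m
12–13 s: |Δx| = |12 − -4| = 16 m
Total path = 58 m; average speed = 58/13 = 58/13 m/s.

58/13 m/s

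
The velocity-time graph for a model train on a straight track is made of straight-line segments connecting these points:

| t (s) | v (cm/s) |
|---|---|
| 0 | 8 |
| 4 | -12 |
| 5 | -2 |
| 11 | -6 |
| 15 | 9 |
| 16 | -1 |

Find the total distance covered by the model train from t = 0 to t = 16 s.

71.5 cm

Distance (not displacement) is the total path length: add the absolute areas under v-t.
0–4 s: v = 0 at t = 1.6 s; triangle areas 6.4 + 14.4 = 20.8 cm
4–5 s: |½(-12 + -2)(1)| = 7 cm
5–11 s: |½(-2 + -6)(6)| = 24 cm
11–15 s: v = 0 at t = 12.6 s; triangle areas 4.8 + 10.8 = 15.6 cm
15–16 s: v = 0 at t = 15.9 s; triangle areas 4.05 + 0.05 = 4.1 cm
Total distance = 71.5 cm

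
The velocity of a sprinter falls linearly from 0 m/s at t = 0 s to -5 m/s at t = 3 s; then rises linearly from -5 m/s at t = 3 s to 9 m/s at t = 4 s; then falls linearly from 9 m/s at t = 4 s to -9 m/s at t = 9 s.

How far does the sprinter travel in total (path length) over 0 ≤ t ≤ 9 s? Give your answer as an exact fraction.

Distance (not displacement) is the total path length: add the absolute areas under v-t.
0–3 s: |½(0 + -5)(3)| = 7.5 m
3–4 s: v = 0 at t = 47/14 s; triangle areas 25/28 + 81/28 = 53/14 m
4–9 s: v = 0 at t = 6.5 s; triangle areas 11.25 + 11.25 = 22.5 m
Total distance = 473/14 m

473/14 m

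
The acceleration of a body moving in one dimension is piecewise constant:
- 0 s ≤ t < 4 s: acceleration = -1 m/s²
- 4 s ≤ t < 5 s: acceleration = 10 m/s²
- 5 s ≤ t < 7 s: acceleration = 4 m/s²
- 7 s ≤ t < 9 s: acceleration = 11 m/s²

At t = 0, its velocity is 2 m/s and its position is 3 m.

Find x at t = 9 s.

84 m

On each constant-a segment, Δv = aΔt and Δx = v₀Δt + ½aΔt²; chain segment to segment.
0–4 s: v starts 2 m/s; Δx = 2·4 + ½·-1·4² = 0 m; v ends -2 m/s.
4–5 s: v starts -2 m/s; Δx = -2·1 + ½·10·1² = 3 m; v ends 8 m/s.
5–7 s: v starts 8 m/s; Δx = 8·2 + ½·4·2² = 24 m; v ends 16 m/s.
7–9 s: v starts 16 m/s; Δx = 16·2 + ½·11·2² = 54 m; v ends 38 m/s.
x(9) = 3 + Σ Δx = 84 m.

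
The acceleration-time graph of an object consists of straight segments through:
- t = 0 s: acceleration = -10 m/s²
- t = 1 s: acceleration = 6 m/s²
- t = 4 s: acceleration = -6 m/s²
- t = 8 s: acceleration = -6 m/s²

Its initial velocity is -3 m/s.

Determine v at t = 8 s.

Δv equals the area under the a-t graph; then v = v₀ + Δv.
0–1 s: ½(-10 + 6)(1) = -2 m/s
1–4 s: ½(6 + -6)(3) = 0 m/s
4–8 s: -6 × 4 = -24 m/s
Δv = -26 m/s, so v(8) = -3 + (-26) = -29 m/s.

-29 m/s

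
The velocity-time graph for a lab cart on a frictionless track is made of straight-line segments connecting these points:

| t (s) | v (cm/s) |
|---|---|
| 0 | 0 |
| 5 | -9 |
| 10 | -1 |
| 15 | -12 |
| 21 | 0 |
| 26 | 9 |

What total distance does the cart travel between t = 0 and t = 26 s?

138.5 cm

Total distance travelled is ∫|v| dt — sum the magnitudes of each area piece.
0–5 s: |½(0 + -9)(5)| = 22.5 cm
5–10 s: |½(-9 + -1)(5)| = 25 cm
10–15 s: |½(-1 + -12)(5)| = 32.5 cm
15–21 s: |½(-12 + 0)(6)| = 36 cm
21–26 s: |½(0 + 9)(5)| = 22.5 cm
Total distance = 138.5 cm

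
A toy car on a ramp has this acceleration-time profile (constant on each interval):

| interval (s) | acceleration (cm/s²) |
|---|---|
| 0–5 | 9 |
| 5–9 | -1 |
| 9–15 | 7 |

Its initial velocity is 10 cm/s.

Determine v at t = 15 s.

Δv equals the area under the a-t graph; then v = v₀ + Δv.
0–5 s: 9 × 5 = 45 cm/s
5–9 s: -1 × 4 = -4 cm/s
9–15 s: 7 × 6 = 42 cm/s
Δv = 83 cm/s, so v(15) = 10 + (83) = 93 cm/s.

93 cm/s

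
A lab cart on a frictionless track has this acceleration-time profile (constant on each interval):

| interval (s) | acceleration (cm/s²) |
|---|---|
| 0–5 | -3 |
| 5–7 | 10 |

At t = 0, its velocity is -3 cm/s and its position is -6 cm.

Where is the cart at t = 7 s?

-74.5 cm

On each constant-a segment, Δv = aΔt and Δx = v₀Δt + ½aΔt²; chain segment to segment.
0–5 s: v starts -3 cm/s; Δx = -3·5 + ½·-3·5² = -52.5 cm; v ends -18 cm/s.
5–7 s: v starts -18 cm/s; Δx = -18·2 + ½·10·2² = -16 cm; v ends 2 cm/s.
x(7) = -6 + Σ Δx = -74.5 cm.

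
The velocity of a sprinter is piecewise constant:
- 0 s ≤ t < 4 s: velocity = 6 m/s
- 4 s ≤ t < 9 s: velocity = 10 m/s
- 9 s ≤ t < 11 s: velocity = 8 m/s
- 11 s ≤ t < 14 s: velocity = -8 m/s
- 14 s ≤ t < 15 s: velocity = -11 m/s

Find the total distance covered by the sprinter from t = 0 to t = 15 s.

Distance (not displacement) is the total path length: add the absolute areas under v-t.
0–4 s: |6| × 4 = 24 m
4–9 s: |10| × 5 = 50 m
9–11 s: |8| × 2 = 16 m
11–14 s: |-8| × 3 = 24 m
14–15 s: |-11| × 1 = 11 m
Total distance = 125 m

125 m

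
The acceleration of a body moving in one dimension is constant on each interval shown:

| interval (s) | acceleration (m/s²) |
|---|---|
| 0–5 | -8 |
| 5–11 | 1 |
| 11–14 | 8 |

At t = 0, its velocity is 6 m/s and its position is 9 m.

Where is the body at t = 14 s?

-295 m

On each constant-a segment, Δv = aΔt and Δx = v₀Δt + ½aΔt²; chain segment to segment.
0–5 s: v starts 6 m/s; Δx = 6·5 + ½·-8·5² = -70 m; v ends -34 m/s.
5–11 s: v starts -34 m/s; Δx = -34·6 + ½·1·6² = -186 m; v ends -28 m/s.
11–14 s: v starts -28 m/s; Δx = -28·3 + ½·8·3² = -48 m; v ends -4 m/s.
x(14) = 9 + Σ Δx = -295 m.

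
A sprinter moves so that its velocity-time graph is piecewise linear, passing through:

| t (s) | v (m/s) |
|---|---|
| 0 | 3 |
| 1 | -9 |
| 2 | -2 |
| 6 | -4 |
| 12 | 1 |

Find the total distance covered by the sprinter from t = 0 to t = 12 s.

Total distance travelled is ∫|v| dt — sum the magnitudes of each area piece.
0–1 s: v = 0 at t = 0.25 s; triangle areas 0.375 + 3.375 = 3.75 m
1–2 s: |½(-9 + -2)(1)| = 5.5 m
2–6 s: |½(-2 + -4)(4)| = 12 m
6–12 s: v = 0 at t = 10.8 s; triangle areas 9.6 + 0.6 = 10.2 m
Total distance = 31.45 m

31.45 m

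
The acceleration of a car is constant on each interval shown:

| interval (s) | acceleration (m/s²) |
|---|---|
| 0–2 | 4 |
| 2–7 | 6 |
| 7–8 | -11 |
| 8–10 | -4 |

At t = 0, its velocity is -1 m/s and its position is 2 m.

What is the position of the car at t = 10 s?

On each constant-a segment, Δv = aΔt and Δx = v₀Δt + ½aΔt²; chain segment to segment.
0–2 s: v starts -1 m/s; Δx = -1·2 + ½·4·2² = 6 m; v ends 7 m/s.
2–7 s: v starts 7 m/s; Δx = 7·5 + ½·6·5² = 110 m; v ends 37 m/s.
7–8 s: v starts 37 m/s; Δx = 37·1 + ½·-11·1² = 31.5 m; v ends 26 m/s.
8–10 s: v starts 26 m/s; Δx = 26·2 + ½·-4·2² = 44 m; v ends 18 m/s.
x(10) = 2 + Σ Δx = 193.5 m.

193.5 m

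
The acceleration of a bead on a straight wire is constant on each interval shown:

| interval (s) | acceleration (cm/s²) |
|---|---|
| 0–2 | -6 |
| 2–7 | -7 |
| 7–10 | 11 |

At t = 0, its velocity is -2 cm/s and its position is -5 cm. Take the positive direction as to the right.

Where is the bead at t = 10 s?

-276 cm

On each constant-a segment, Δv = aΔt and Δx = v₀Δt + ½aΔt²; chain segment to segment.
0–2 s: v starts -2 cm/s; Δx = -2·2 + ½·-6·2² = -16 cm; v ends -14 cm/s.
2–7 s: v starts -14 cm/s; Δx = -14·5 + ½·-7·5² = -157.5 cm; v ends -49 cm/s.
7–10 s: v starts -49 cm/s; Δx = -49·3 + ½·11·3² = -97.5 cm; v ends -16 cm/s.
x(10) = -5 + Σ Δx = -276 cm.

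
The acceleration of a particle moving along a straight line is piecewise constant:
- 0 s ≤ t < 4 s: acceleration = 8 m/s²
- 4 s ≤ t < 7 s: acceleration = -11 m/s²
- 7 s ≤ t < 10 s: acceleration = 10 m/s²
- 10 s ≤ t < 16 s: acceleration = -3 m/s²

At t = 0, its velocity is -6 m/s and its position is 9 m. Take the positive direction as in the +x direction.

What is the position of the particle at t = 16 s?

185.5 m

On each constant-a segment, Δv = aΔt and Δx = v₀Δt + ½aΔt²; chain segment to segment.
0–4 s: v starts -6 m/s; Δx = -6·4 + ½·8·4² = 40 m; v ends 26 m/s.
4–7 s: v starts 26 m/s; Δx = 26·3 + ½·-11·3² = 28.5 m; v ends -7 m/s.
7–10 s: v starts -7 m/s; Δx = -7·3 + ½·10·3² = 24 m; v ends 23 m/s.
10–16 s: v starts 23 m/s; Δx = 23·6 + ½·-3·6² = 84 m; v ends 5 m/s.
x(16) = 9 + Σ Δx = 185.5 m.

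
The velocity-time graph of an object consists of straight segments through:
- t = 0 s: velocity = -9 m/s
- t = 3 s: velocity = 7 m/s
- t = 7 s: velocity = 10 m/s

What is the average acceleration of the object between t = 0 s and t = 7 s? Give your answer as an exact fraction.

Average acceleration = Δv/Δt = (10 − -9)/(7 − 0) = 19/7 m/s².

19/7 m/s²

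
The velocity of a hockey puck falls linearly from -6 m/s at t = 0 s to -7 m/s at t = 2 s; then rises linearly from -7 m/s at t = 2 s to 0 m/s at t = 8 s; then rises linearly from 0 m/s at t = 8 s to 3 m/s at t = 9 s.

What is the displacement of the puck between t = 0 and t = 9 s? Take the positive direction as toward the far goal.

-32.5 m

Displacement is the signed area under the v-t curve.
0–2 s: ½(-6 + -7)(2) = -13 m
2–8 s: ½(-7 + 0)(6) = -21 m
8–9 s: ½(0 + 3)(1) = 1.5 m
Net displacement = -32.5 m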